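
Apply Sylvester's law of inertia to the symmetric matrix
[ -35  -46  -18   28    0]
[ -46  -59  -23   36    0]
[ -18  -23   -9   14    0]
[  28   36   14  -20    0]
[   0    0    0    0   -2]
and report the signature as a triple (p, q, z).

Answer: (2, 3, 0)

Derivation:
step 0: pivot -35 → sign −
step 1: pivot 51/35 → sign +
step 2: pivot -2/51 → sign −
step 3: pivot 2 → sign +
step 4: pivot -2 → sign −
signature = (2, 3, 0)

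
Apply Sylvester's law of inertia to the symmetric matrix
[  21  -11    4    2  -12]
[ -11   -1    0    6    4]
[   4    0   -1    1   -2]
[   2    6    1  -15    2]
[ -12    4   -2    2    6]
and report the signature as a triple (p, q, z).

Answer: (2, 3, 0)

Derivation:
step 0: pivot 21 → sign +
step 1: pivot -142/21 → sign −
step 2: pivot -79/71 → sign −
step 3: pivot -62/79 → sign −
step 4: pivot 6/31 → sign +
signature = (2, 3, 0)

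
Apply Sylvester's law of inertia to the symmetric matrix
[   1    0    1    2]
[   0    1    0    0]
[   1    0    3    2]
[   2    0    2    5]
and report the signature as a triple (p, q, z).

step 0: pivot 1 → sign +
step 1: pivot 1 → sign +
step 2: pivot 2 → sign +
step 3: pivot 1 → sign +
signature = (4, 0, 0)

Answer: (4, 0, 0)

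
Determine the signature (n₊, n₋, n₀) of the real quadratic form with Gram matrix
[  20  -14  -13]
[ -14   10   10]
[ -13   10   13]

Answer: (3, 0, 0)

Derivation:
step 0: pivot 20 → sign +
step 1: pivot 1/5 → sign +
step 2: pivot 1/2 → sign +
signature = (3, 0, 0)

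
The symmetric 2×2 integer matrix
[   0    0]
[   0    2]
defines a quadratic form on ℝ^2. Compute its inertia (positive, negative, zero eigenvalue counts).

step 0: pivot 2 → sign +
step 1: row/col 1 already zero → sign 0
signature = (1, 0, 1)

Answer: (1, 0, 1)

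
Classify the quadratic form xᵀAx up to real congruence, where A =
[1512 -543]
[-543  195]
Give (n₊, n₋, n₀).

step 0: pivot 1512 → sign +
step 1: pivot -1/168 → sign −
signature = (1, 1, 0)

Answer: (1, 1, 0)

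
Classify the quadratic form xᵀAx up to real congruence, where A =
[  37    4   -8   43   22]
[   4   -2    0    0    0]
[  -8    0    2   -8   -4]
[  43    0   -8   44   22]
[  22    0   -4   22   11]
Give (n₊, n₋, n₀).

step 0: pivot 37 → sign +
step 1: pivot -90/37 → sign −
step 2: pivot 26/45 → sign +
step 3: pivot 35/13 → sign +
step 4: pivot -3/35 → sign −
signature = (3, 2, 0)

Answer: (3, 2, 0)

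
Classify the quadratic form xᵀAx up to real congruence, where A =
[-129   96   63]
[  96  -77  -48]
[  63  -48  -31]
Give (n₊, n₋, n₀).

step 0: pivot -129 → sign −
step 1: pivot -239/43 → sign −
step 2: pivot -2/239 → sign −
signature = (0, 3, 0)

Answer: (0, 3, 0)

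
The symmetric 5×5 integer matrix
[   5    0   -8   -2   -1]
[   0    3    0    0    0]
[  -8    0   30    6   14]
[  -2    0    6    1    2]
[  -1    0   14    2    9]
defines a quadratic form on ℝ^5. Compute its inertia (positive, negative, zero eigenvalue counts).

Answer: (4, 1, 0)

Derivation:
step 0: pivot 5 → sign +
step 1: pivot 3 → sign +
step 2: pivot 86/5 → sign +
step 3: pivot -11/43 → sign −
step 4: pivot 6/11 → sign +
signature = (4, 1, 0)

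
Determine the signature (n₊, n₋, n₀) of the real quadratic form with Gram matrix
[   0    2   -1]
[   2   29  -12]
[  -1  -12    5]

step 0: pivot 29 → sign +
step 1: pivot -4/29 → sign −
step 2: pivot 1/4 → sign +
signature = (2, 1, 0)

Answer: (2, 1, 0)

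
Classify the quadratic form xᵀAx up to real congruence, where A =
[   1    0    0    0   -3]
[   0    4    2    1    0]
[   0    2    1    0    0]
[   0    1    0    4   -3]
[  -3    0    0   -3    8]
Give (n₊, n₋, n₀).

step 0: pivot 1 → sign +
step 1: pivot 4 → sign +
step 2: pivot 15/4 → sign +
step 3: pivot -1/15 → sign −
step 4: pivot -1 → sign −
signature = (3, 2, 0)

Answer: (3, 2, 0)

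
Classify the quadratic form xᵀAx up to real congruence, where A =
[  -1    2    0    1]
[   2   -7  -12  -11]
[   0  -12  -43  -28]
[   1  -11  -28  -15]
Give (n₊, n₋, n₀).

step 0: pivot -1 → sign −
step 1: pivot -3 → sign −
step 2: pivot 5 → sign +
step 3: pivot 1/5 → sign +
signature = (2, 2, 0)

Answer: (2, 2, 0)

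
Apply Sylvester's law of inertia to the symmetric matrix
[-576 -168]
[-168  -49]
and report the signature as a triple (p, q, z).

Answer: (0, 1, 1)

Derivation:
step 0: pivot -576 → sign −
step 1: row/col 1 already zero → sign 0
signature = (0, 1, 1)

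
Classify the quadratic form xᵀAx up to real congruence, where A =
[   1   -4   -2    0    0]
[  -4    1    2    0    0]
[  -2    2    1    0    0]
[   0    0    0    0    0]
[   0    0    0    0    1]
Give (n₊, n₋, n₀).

Answer: (2, 2, 1)

Derivation:
step 0: pivot 1 → sign +
step 1: pivot -15 → sign −
step 2: pivot -3/5 → sign −
step 3: pivot 1 → sign +
step 4: row/col 4 already zero → sign 0
signature = (2, 2, 1)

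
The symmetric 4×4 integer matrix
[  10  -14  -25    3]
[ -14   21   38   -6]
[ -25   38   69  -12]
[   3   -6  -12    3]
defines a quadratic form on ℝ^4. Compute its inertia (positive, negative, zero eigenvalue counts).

Answer: (3, 1, 0)

Derivation:
step 0: pivot 10 → sign +
step 1: pivot 7/5 → sign +
step 2: pivot 1/14 → sign +
step 3: pivot -6 → sign −
signature = (3, 1, 0)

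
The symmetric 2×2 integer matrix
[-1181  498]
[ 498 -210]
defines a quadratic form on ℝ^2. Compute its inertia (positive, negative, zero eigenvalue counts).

Answer: (0, 2, 0)

Derivation:
step 0: pivot -1181 → sign −
step 1: pivot -6/1181 → sign −
signature = (0, 2, 0)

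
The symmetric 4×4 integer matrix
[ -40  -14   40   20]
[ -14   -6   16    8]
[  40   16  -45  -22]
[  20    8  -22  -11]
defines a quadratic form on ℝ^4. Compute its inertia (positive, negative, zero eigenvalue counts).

Answer: (0, 4, 0)

Derivation:
step 0: pivot -40 → sign −
step 1: pivot -11/10 → sign −
step 2: pivot -15/11 → sign −
step 3: pivot -1/15 → sign −
signature = (0, 4, 0)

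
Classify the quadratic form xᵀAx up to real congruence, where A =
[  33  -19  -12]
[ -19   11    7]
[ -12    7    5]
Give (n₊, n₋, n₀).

Answer: (3, 0, 0)

Derivation:
step 0: pivot 33 → sign +
step 1: pivot 2/33 → sign +
step 2: pivot 1/2 → sign +
signature = (3, 0, 0)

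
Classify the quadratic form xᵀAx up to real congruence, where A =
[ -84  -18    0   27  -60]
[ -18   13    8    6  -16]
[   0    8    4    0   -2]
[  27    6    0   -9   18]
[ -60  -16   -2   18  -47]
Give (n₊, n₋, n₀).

Answer: (2, 2, 1)

Derivation:
step 0: pivot -84 → sign −
step 1: pivot 118/7 → sign +
step 2: pivot 12/59 → sign +
step 3: pivot -3/8 → sign −
step 4: row/col 4 already zero → sign 0
signature = (2, 2, 1)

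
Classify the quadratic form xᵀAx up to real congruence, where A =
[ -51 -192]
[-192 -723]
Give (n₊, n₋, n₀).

step 0: pivot -51 → sign −
step 1: pivot -3/17 → sign −
signature = (0, 2, 0)

Answer: (0, 2, 0)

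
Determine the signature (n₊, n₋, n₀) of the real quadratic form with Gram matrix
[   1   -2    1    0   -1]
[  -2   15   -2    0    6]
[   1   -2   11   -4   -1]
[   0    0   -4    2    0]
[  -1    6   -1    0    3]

step 0: pivot 1 → sign +
step 1: pivot 11 → sign +
step 2: pivot 10 → sign +
step 3: pivot 2/5 → sign +
step 4: pivot 6/11 → sign +
signature = (5, 0, 0)

Answer: (5, 0, 0)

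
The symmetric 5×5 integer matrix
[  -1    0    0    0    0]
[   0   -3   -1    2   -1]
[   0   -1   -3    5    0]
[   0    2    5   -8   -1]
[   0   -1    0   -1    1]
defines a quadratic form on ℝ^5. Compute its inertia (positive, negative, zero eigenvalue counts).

step 0: pivot -1 → sign −
step 1: pivot -3 → sign −
step 2: pivot -8/3 → sign −
step 3: pivot 3/8 → sign +
step 4: pivot -2 → sign −
signature = (1, 4, 0)

Answer: (1, 4, 0)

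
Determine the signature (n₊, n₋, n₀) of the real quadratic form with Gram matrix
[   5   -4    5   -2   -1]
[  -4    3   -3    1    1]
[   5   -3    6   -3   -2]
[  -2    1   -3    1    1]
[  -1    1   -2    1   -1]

step 0: pivot 5 → sign +
step 1: pivot -1/5 → sign −
step 2: pivot 6 → sign +
step 3: pivot -2/3 → sign −
step 4: pivot -1 → sign −
signature = (2, 3, 0)

Answer: (2, 3, 0)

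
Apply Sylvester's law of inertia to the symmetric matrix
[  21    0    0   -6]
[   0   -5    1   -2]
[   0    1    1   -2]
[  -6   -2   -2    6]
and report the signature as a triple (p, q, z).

Answer: (3, 1, 0)

Derivation:
step 0: pivot 21 → sign +
step 1: pivot -5 → sign −
step 2: pivot 6/5 → sign +
step 3: pivot 2/7 → sign +
signature = (3, 1, 0)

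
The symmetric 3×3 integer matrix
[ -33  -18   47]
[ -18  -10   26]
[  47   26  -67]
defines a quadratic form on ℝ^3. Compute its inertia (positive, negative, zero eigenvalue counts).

step 0: pivot -33 → sign −
step 1: pivot -2/11 → sign −
step 2: pivot 2/3 → sign +
signature = (1, 2, 0)

Answer: (1, 2, 0)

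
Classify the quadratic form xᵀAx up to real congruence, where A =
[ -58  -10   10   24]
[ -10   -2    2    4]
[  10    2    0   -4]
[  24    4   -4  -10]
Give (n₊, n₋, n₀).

Answer: (1, 2, 1)

Derivation:
step 0: pivot -58 → sign −
step 1: pivot -8/29 → sign −
step 2: pivot 2 → sign +
step 3: row/col 3 already zero → sign 0
signature = (1, 2, 1)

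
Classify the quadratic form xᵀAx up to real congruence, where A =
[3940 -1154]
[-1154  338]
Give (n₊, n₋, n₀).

step 0: pivot 3940 → sign +
step 1: pivot 1/985 → sign +
signature = (2, 0, 0)

Answer: (2, 0, 0)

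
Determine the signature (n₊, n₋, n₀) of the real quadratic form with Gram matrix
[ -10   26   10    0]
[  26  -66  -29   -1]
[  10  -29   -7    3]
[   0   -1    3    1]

Answer: (2, 2, 0)

Derivation:
step 0: pivot -10 → sign −
step 1: pivot 8/5 → sign +
step 2: pivot -21/8 → sign −
step 3: pivot 6/7 → sign +
signature = (2, 2, 0)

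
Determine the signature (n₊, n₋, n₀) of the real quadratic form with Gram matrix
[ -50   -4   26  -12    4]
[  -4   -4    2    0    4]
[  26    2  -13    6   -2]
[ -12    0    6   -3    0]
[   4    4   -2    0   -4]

step 0: pivot -50 → sign −
step 1: pivot -92/25 → sign −
step 2: pivot 12/23 → sign +
step 3: row/col 3 already zero → sign 0
step 4: row/col 4 already zero → sign 0
signature = (1, 2, 2)

Answer: (1, 2, 2)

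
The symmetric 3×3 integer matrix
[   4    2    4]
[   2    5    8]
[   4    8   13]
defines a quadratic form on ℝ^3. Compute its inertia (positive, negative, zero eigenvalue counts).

Answer: (2, 0, 1)

Derivation:
step 0: pivot 4 → sign +
step 1: pivot 4 → sign +
step 2: row/col 2 already zero → sign 0
signature = (2, 0, 1)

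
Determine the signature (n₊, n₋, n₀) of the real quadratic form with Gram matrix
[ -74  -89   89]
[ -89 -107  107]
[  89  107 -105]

Answer: (2, 1, 0)

Derivation:
step 0: pivot -74 → sign −
step 1: pivot 3/74 → sign +
step 2: pivot 2 → sign +
signature = (2, 1, 0)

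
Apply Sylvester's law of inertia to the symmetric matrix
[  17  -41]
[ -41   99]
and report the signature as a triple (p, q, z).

step 0: pivot 17 → sign +
step 1: pivot 2/17 → sign +
signature = (2, 0, 0)

Answer: (2, 0, 0)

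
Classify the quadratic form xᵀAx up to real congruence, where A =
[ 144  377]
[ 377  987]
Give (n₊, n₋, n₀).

Answer: (1, 1, 0)

Derivation:
step 0: pivot 144 → sign +
step 1: pivot -1/144 → sign −
signature = (1, 1, 0)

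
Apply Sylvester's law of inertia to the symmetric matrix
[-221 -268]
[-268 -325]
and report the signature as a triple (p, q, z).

Answer: (0, 2, 0)

Derivation:
step 0: pivot -221 → sign −
step 1: pivot -1/221 → sign −
signature = (0, 2, 0)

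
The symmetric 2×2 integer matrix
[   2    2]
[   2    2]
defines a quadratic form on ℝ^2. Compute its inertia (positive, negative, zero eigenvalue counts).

step 0: pivot 2 → sign +
step 1: row/col 1 already zero → sign 0
signature = (1, 0, 1)

Answer: (1, 0, 1)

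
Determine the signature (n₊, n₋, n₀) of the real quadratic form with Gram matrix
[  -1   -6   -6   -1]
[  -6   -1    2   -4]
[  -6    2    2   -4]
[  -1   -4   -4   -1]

step 0: pivot -1 → sign −
step 1: pivot 35 → sign +
step 2: pivot -114/35 → sign −
step 3: pivot -2/19 → sign −
signature = (1, 3, 0)

Answer: (1, 3, 0)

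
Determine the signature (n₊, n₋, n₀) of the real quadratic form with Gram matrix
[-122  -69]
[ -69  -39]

Answer: (1, 1, 0)

Derivation:
step 0: pivot -122 → sign −
step 1: pivot 3/122 → sign +
signature = (1, 1, 0)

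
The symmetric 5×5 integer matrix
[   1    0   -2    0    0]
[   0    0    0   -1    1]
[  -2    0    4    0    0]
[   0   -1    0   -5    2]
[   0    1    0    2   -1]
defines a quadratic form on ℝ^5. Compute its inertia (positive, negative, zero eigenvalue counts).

step 0: pivot 1 → sign +
step 1: pivot -5 → sign −
step 2: pivot 1/5 → sign +
step 3: pivot -2 → sign −
step 4: row/col 4 already zero → sign 0
signature = (2, 2, 1)

Answer: (2, 2, 1)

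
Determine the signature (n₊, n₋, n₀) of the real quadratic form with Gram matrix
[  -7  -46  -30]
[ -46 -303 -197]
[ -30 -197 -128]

step 0: pivot -7 → sign −
step 1: pivot -5/7 → sign −
step 2: pivot 3/5 → sign +
signature = (1, 2, 0)

Answer: (1, 2, 0)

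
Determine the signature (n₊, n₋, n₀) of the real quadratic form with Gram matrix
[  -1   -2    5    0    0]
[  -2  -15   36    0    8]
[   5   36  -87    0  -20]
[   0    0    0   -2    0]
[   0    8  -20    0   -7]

step 0: pivot -1 → sign −
step 1: pivot -11 → sign −
step 2: pivot -6/11 → sign −
step 3: pivot -2 → sign −
step 4: pivot 1 → sign +
signature = (1, 4, 0)

Answer: (1, 4, 0)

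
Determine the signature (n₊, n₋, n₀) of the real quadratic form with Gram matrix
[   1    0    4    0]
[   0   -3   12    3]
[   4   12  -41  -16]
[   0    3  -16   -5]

Answer: (1, 3, 0)

Derivation:
step 0: pivot 1 → sign +
step 1: pivot -3 → sign −
step 2: pivot -9 → sign −
step 3: pivot -2/9 → sign −
signature = (1, 3, 0)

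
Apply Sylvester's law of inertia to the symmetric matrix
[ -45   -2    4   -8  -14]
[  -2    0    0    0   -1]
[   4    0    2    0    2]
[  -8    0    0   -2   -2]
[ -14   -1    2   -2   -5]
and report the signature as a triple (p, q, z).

Answer: (2, 3, 0)

Derivation:
step 0: pivot -45 → sign −
step 1: pivot 4/45 → sign +
step 2: pivot 2 → sign +
step 3: pivot -2 → sign −
step 4: pivot -1/4 → sign −
signature = (2, 3, 0)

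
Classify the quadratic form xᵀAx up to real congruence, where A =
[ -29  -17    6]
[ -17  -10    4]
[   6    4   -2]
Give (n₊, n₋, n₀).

Answer: (1, 2, 0)

Derivation:
step 0: pivot -29 → sign −
step 1: pivot -1/29 → sign −
step 2: pivot 6 → sign +
signature = (1, 2, 0)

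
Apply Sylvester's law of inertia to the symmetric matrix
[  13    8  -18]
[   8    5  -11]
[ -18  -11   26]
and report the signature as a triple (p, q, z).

step 0: pivot 13 → sign +
step 1: pivot 1/13 → sign +
step 2: pivot 1 → sign +
signature = (3, 0, 0)

Answer: (3, 0, 0)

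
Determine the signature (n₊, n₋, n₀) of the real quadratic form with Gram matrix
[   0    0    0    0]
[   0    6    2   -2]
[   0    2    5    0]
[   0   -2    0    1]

Answer: (3, 0, 1)

Derivation:
step 0: pivot 6 → sign +
step 1: pivot 13/3 → sign +
step 2: pivot 3/13 → sign +
step 3: row/col 3 already zero → sign 0
signature = (3, 0, 1)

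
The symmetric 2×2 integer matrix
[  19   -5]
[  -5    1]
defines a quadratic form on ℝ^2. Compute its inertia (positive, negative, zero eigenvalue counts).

step 0: pivot 19 → sign +
step 1: pivot -6/19 → sign −
signature = (1, 1, 0)

Answer: (1, 1, 0)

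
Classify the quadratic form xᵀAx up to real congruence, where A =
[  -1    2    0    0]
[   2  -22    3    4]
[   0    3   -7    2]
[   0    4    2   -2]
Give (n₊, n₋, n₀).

step 0: pivot -1 → sign −
step 1: pivot -18 → sign −
step 2: pivot -13/2 → sign −
step 3: pivot -2/117 → sign −
signature = (0, 4, 0)

Answer: (0, 4, 0)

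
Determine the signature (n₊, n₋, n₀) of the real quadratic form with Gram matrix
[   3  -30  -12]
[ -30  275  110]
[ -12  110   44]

step 0: pivot 3 → sign +
step 1: pivot -25 → sign −
step 2: row/col 2 already zero → sign 0
signature = (1, 1, 1)

Answer: (1, 1, 1)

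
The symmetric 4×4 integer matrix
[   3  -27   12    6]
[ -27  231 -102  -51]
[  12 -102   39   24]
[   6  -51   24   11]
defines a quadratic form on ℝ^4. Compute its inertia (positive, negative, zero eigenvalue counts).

Answer: (2, 2, 0)

Derivation:
step 0: pivot 3 → sign +
step 1: pivot -12 → sign −
step 2: pivot -6 → sign −
step 3: pivot 1/8 → sign +
signature = (2, 2, 0)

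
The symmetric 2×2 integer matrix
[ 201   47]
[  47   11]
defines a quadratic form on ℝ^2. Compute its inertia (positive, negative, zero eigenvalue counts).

step 0: pivot 201 → sign +
step 1: pivot 2/201 → sign +
signature = (2, 0, 0)

Answer: (2, 0, 0)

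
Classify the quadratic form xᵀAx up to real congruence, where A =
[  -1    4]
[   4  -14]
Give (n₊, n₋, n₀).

step 0: pivot -1 → sign −
step 1: pivot 2 → sign +
signature = (1, 1, 0)

Answer: (1, 1, 0)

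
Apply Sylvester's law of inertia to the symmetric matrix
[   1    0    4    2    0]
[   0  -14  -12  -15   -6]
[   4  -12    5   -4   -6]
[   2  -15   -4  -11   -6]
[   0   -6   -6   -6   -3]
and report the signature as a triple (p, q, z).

step 0: pivot 1 → sign +
step 1: pivot -14 → sign −
step 2: pivot -5/7 → sign −
step 3: pivot 21/10 → sign +
step 4: pivot 3/7 → sign +
signature = (3, 2, 0)

Answer: (3, 2, 0)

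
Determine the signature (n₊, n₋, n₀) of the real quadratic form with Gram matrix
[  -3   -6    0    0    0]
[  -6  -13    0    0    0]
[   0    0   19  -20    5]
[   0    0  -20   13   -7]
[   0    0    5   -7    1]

Answer: (2, 3, 0)

Derivation:
step 0: pivot -3 → sign −
step 1: pivot -1 → sign −
step 2: pivot 19 → sign +
step 3: pivot -153/19 → sign −
step 4: pivot 1/17 → sign +
signature = (2, 3, 0)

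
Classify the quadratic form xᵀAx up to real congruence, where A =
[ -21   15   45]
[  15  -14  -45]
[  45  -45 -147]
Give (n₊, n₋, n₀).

step 0: pivot -21 → sign −
step 1: pivot -23/7 → sign −
step 2: pivot -6/23 → sign −
signature = (0, 3, 0)

Answer: (0, 3, 0)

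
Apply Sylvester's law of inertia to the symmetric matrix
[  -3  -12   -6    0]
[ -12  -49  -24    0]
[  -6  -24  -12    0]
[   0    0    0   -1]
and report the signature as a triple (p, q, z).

step 0: pivot -3 → sign −
step 1: pivot -1 → sign −
step 2: pivot -1 → sign −
step 3: row/col 3 already zero → sign 0
signature = (0, 3, 1)

Answer: (0, 3, 1)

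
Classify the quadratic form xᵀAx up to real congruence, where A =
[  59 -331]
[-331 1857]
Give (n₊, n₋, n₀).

Answer: (2, 0, 0)

Derivation:
step 0: pivot 59 → sign +
step 1: pivot 2/59 → sign +
signature = (2, 0, 0)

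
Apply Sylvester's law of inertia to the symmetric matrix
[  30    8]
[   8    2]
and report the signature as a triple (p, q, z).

step 0: pivot 30 → sign +
step 1: pivot -2/15 → sign −
signature = (1, 1, 0)

Answer: (1, 1, 0)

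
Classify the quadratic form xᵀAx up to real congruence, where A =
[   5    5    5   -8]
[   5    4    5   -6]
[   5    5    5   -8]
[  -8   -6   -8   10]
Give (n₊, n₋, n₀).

Answer: (2, 1, 1)

Derivation:
step 0: pivot 5 → sign +
step 1: pivot -1 → sign −
step 2: pivot 6/5 → sign +
step 3: row/col 3 already zero → sign 0
signature = (2, 1, 1)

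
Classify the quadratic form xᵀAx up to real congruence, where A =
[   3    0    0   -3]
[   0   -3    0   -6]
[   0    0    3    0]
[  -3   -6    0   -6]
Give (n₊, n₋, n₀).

step 0: pivot 3 → sign +
step 1: pivot -3 → sign −
step 2: pivot 3 → sign +
step 3: pivot 3 → sign +
signature = (3, 1, 0)

Answer: (3, 1, 0)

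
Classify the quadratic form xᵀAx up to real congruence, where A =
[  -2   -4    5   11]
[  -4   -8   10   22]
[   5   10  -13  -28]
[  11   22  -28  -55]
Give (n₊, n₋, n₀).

Answer: (1, 2, 1)

Derivation:
step 0: pivot -2 → sign −
step 1: pivot -1/2 → sign −
step 2: pivot 6 → sign +
step 3: row/col 3 already zero → sign 0
signature = (1, 2, 1)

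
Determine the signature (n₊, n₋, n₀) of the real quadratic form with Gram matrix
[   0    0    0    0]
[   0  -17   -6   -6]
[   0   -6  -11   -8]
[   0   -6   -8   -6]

step 0: pivot -17 → sign −
step 1: pivot -151/17 → sign −
step 2: pivot 2/151 → sign +
step 3: row/col 3 already zero → sign 0
signature = (1, 2, 1)

Answer: (1, 2, 1)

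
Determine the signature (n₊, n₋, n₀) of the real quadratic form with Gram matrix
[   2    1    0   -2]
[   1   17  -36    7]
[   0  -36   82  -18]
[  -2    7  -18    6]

Answer: (4, 0, 0)

Derivation:
step 0: pivot 2 → sign +
step 1: pivot 33/2 → sign +
step 2: pivot 38/11 → sign +
step 3: pivot 2/57 → sign +
signature = (4, 0, 0)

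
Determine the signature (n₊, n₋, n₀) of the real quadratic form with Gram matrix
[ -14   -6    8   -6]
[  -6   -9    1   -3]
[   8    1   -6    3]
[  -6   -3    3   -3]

step 0: pivot -14 → sign −
step 1: pivot -45/7 → sign −
step 2: pivot -23/45 → sign −
step 3: pivot -6/23 → sign −
signature = (0, 4, 0)

Answer: (0, 4, 0)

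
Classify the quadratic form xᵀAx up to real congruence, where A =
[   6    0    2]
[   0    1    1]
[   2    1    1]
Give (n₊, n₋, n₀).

step 0: pivot 6 → sign +
step 1: pivot 1 → sign +
step 2: pivot -2/3 → sign −
signature = (2, 1, 0)

Answer: (2, 1, 0)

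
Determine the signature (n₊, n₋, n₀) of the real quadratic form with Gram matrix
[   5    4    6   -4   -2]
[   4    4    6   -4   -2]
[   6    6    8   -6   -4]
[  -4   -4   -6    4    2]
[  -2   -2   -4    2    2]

step 0: pivot 5 → sign +
step 1: pivot 4/5 → sign +
step 2: pivot -1 → sign −
step 3: pivot 2 → sign +
step 4: row/col 4 already zero → sign 0
signature = (3, 1, 1)

Answer: (3, 1, 1)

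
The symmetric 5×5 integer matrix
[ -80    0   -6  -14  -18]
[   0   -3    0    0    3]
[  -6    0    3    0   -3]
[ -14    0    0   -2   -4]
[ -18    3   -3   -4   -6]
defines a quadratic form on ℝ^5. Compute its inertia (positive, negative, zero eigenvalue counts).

step 0: pivot -80 → sign −
step 1: pivot -3 → sign −
step 2: pivot 69/20 → sign +
step 3: pivot 3/23 → sign +
step 4: pivot -2/3 → sign −
signature = (2, 3, 0)

Answer: (2, 3, 0)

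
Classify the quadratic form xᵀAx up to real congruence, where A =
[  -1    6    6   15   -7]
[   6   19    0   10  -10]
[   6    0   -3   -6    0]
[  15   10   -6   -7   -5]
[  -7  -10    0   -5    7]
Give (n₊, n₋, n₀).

step 0: pivot -1 → sign −
step 1: pivot 55 → sign +
step 2: pivot 519/55 → sign +
step 3: pivot -46/173 → sign −
step 4: pivot 6/23 → sign +
signature = (3, 2, 0)

Answer: (3, 2, 0)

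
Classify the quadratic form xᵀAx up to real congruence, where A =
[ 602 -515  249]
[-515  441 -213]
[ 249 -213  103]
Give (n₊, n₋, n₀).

Answer: (3, 0, 0)

Derivation:
step 0: pivot 602 → sign +
step 1: pivot 257/602 → sign +
step 2: pivot 2/257 → sign +
signature = (3, 0, 0)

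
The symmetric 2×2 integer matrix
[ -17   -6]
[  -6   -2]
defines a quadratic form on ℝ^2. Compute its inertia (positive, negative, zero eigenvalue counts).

Answer: (1, 1, 0)

Derivation:
step 0: pivot -17 → sign −
step 1: pivot 2/17 → sign +
signature = (1, 1, 0)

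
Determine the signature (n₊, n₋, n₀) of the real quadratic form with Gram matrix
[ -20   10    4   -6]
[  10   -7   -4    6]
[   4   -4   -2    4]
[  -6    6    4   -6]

Answer: (2, 2, 0)

Derivation:
step 0: pivot -20 → sign −
step 1: pivot -2 → sign −
step 2: pivot 4/5 → sign +
step 3: pivot 1/4 → sign +
signature = (2, 2, 0)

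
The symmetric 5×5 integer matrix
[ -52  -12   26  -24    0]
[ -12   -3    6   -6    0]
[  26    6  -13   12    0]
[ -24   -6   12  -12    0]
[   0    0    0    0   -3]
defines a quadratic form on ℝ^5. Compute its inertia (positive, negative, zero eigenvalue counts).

Answer: (0, 3, 2)

Derivation:
step 0: pivot -52 → sign −
step 1: pivot -3/13 → sign −
step 2: pivot -3 → sign −
step 3: row/col 3 already zero → sign 0
step 4: row/col 4 already zero → sign 0
signature = (0, 3, 2)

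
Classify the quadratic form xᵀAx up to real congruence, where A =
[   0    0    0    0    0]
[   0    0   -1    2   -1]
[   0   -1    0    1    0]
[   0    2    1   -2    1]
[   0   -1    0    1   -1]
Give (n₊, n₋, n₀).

step 0: pivot -2 → sign −
step 1: pivot 2 → sign +
step 2: pivot 1/2 → sign +
step 3: pivot -1 → sign −
step 4: row/col 4 already zero → sign 0
signature = (2, 2, 1)

Answer: (2, 2, 1)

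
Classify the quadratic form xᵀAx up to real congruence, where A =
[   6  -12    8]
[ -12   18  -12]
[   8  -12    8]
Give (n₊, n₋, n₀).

step 0: pivot 6 → sign +
step 1: pivot -6 → sign −
step 2: row/col 2 already zero → sign 0
signature = (1, 1, 1)

Answer: (1, 1, 1)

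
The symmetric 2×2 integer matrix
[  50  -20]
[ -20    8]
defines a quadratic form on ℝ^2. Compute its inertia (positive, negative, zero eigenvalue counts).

step 0: pivot 50 → sign +
step 1: row/col 1 already zero → sign 0
signature = (1, 0, 1)

Answer: (1, 0, 1)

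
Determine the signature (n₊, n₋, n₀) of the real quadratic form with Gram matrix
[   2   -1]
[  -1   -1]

Answer: (1, 1, 0)

Derivation:
step 0: pivot 2 → sign +
step 1: pivot -3/2 → sign −
signature = (1, 1, 0)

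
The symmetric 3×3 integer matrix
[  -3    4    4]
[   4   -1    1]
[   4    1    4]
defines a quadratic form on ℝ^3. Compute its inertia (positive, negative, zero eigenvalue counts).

step 0: pivot -3 → sign −
step 1: pivot 13/3 → sign +
step 2: pivot 1/13 → sign +
signature = (2, 1, 0)

Answer: (2, 1, 0)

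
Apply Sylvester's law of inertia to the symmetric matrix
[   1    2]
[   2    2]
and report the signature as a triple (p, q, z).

Answer: (1, 1, 0)

Derivation:
step 0: pivot 1 → sign +
step 1: pivot -2 → sign −
signature = (1, 1, 0)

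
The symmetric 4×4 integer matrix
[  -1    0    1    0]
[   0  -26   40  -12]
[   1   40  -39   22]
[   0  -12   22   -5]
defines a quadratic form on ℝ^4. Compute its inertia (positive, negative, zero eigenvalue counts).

step 0: pivot -1 → sign −
step 1: pivot -26 → sign −
step 2: pivot 306/13 → sign +
step 3: pivot 1/153 → sign +
signature = (2, 2, 0)

Answer: (2, 2, 0)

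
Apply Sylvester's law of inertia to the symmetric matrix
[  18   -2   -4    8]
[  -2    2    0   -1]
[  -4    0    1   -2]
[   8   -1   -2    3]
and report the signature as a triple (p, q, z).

step 0: pivot 18 → sign +
step 1: pivot 16/9 → sign +
step 2: pivot -9/16 → sign −
step 3: pivot 1/9 → sign +
signature = (3, 1, 0)

Answer: (3, 1, 0)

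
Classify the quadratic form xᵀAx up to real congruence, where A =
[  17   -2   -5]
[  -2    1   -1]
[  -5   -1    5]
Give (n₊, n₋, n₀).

Answer: (3, 0, 0)

Derivation:
step 0: pivot 17 → sign +
step 1: pivot 13/17 → sign +
step 2: pivot 3/13 → sign +
signature = (3, 0, 0)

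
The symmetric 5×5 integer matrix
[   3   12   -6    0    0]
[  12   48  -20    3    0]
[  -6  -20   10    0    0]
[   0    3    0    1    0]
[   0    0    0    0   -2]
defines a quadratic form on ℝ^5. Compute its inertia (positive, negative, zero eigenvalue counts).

Answer: (2, 3, 0)

Derivation:
step 0: pivot 3 → sign +
step 1: pivot -2 → sign −
step 2: pivot 8 → sign +
step 3: pivot -1/8 → sign −
step 4: pivot -2 → sign −
signature = (2, 3, 0)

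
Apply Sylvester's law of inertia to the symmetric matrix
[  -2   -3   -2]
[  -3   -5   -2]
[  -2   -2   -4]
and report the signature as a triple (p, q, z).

step 0: pivot -2 → sign −
step 1: pivot -1/2 → sign −
step 2: row/col 2 already zero → sign 0
signature = (0, 2, 1)

Answer: (0, 2, 1)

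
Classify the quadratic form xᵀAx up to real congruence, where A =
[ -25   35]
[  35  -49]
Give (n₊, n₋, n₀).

Answer: (0, 1, 1)

Derivation:
step 0: pivot -25 → sign −
step 1: row/col 1 already zero → sign 0
signature = (0, 1, 1)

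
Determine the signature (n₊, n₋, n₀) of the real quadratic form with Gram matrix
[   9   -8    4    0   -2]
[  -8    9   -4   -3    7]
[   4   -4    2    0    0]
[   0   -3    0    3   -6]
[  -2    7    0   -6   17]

step 0: pivot 9 → sign +
step 1: pivot 17/9 → sign +
step 2: pivot 2/17 → sign +
step 3: pivot -6 → sign −
step 4: pivot 3/2 → sign +
signature = (4, 1, 0)

Answer: (4, 1, 0)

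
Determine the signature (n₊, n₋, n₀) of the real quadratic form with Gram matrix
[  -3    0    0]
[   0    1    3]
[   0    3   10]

step 0: pivot -3 → sign −
step 1: pivot 1 → sign +
step 2: pivot 1 → sign +
signature = (2, 1, 0)

Answer: (2, 1, 0)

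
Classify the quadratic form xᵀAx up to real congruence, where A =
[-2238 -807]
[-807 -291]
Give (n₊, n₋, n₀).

step 0: pivot -2238 → sign −
step 1: pivot -3/746 → sign −
signature = (0, 2, 0)

Answer: (0, 2, 0)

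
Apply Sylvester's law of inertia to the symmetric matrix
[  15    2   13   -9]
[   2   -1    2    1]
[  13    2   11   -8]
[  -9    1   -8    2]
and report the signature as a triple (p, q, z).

Answer: (2, 2, 0)

Derivation:
step 0: pivot 15 → sign +
step 1: pivot -19/15 → sign −
step 2: pivot -4/19 → sign −
step 3: pivot 3/4 → sign +
signature = (2, 2, 0)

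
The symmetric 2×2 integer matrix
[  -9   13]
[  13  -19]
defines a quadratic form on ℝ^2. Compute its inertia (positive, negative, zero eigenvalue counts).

step 0: pivot -9 → sign −
step 1: pivot -2/9 → sign −
signature = (0, 2, 0)

Answer: (0, 2, 0)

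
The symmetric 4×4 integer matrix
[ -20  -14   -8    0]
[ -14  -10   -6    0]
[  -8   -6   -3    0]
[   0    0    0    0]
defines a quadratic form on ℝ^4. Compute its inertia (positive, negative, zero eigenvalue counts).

step 0: pivot -20 → sign −
step 1: pivot -1/5 → sign −
step 2: pivot 1 → sign +
step 3: row/col 3 already zero → sign 0
signature = (1, 2, 1)

Answer: (1, 2, 1)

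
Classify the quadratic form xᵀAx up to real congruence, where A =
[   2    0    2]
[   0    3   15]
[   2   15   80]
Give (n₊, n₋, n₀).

Answer: (3, 0, 0)

Derivation:
step 0: pivot 2 → sign +
step 1: pivot 3 → sign +
step 2: pivot 3 → sign +
signature = (3, 0, 0)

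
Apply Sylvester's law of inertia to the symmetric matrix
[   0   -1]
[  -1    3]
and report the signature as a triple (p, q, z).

Answer: (1, 1, 0)

Derivation:
step 0: pivot 3 → sign +
step 1: pivot -1/3 → sign −
signature = (1, 1, 0)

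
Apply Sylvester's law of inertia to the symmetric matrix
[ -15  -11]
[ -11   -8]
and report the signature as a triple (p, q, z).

step 0: pivot -15 → sign −
step 1: pivot 1/15 → sign +
signature = (1, 1, 0)

Answer: (1, 1, 0)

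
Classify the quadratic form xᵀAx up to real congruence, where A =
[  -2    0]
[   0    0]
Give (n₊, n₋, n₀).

step 0: pivot -2 → sign −
step 1: row/col 1 already zero → sign 0
signature = (0, 1, 1)

Answer: (0, 1, 1)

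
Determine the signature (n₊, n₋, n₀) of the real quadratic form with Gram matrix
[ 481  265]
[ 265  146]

step 0: pivot 481 → sign +
step 1: pivot 1/481 → sign +
signature = (2, 0, 0)

Answer: (2, 0, 0)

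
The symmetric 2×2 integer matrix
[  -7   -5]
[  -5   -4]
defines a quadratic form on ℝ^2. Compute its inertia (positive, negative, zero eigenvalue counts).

Answer: (0, 2, 0)

Derivation:
step 0: pivot -7 → sign −
step 1: pivot -3/7 → sign −
signature = (0, 2, 0)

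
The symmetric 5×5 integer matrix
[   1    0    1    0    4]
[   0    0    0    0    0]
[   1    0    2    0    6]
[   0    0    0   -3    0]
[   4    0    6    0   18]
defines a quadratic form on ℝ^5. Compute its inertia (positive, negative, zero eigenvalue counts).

Answer: (2, 2, 1)

Derivation:
step 0: pivot 1 → sign +
step 1: pivot 1 → sign +
step 2: pivot -3 → sign −
step 3: pivot -2 → sign −
step 4: row/col 4 already zero → sign 0
signature = (2, 2, 1)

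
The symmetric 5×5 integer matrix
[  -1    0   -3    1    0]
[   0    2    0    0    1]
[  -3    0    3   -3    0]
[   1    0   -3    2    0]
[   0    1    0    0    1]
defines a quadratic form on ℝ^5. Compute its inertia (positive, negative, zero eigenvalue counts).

step 0: pivot -1 → sign −
step 1: pivot 2 → sign +
step 2: pivot 12 → sign +
step 3: pivot 1/2 → sign +
step 4: row/col 4 already zero → sign 0
signature = (3, 1, 1)

Answer: (3, 1, 1)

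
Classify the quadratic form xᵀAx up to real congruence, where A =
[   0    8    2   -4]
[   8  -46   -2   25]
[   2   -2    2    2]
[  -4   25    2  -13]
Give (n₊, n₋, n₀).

step 0: pivot -46 → sign −
step 1: pivot 32/23 → sign +
step 2: pivot 1/8 → sign +
step 3: pivot -3/2 → sign −
signature = (2, 2, 0)

Answer: (2, 2, 0)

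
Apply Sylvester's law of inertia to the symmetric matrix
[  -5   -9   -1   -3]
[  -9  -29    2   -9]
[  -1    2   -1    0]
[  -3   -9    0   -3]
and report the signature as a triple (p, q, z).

step 0: pivot -5 → sign −
step 1: pivot -64/5 → sign −
step 2: pivot 21/64 → sign +
step 3: pivot -6/7 → sign −
signature = (1, 3, 0)

Answer: (1, 3, 0)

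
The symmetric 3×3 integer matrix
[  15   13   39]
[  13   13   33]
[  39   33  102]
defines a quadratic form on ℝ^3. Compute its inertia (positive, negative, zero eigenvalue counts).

Answer: (3, 0, 0)

Derivation:
step 0: pivot 15 → sign +
step 1: pivot 26/15 → sign +
step 2: pivot 3/13 → sign +
signature = (3, 0, 0)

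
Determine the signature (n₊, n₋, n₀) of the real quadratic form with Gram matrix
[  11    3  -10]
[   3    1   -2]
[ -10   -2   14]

Answer: (3, 0, 0)

Derivation:
step 0: pivot 11 → sign +
step 1: pivot 2/11 → sign +
step 2: pivot 2 → sign +
signature = (3, 0, 0)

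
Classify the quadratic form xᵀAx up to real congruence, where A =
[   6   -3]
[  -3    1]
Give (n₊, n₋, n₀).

step 0: pivot 6 → sign +
step 1: pivot -1/2 → sign −
signature = (1, 1, 0)

Answer: (1, 1, 0)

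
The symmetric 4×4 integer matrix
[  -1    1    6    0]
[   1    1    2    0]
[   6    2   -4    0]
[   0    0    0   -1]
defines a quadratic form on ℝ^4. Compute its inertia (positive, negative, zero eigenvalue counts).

step 0: pivot -1 → sign −
step 1: pivot 2 → sign +
step 2: pivot -1 → sign −
step 3: row/col 3 already zero → sign 0
signature = (1, 2, 1)

Answer: (1, 2, 1)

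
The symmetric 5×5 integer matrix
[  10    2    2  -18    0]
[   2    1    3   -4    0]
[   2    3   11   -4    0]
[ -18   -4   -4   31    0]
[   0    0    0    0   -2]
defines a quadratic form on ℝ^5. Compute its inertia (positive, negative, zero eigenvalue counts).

Answer: (3, 2, 0)

Derivation:
step 0: pivot 10 → sign +
step 1: pivot 3/5 → sign +
step 2: pivot -2/3 → sign −
step 3: pivot 1 → sign +
step 4: pivot -2 → sign −
signature = (3, 2, 0)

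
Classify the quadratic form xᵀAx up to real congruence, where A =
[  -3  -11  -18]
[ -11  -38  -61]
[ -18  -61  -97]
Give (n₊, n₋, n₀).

Answer: (2, 1, 0)

Derivation:
step 0: pivot -3 → sign −
step 1: pivot 7/3 → sign +
step 2: pivot 2/7 → sign +
signature = (2, 1, 0)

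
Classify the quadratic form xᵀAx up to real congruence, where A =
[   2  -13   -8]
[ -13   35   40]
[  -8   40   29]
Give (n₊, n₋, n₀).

Answer: (1, 2, 0)

Derivation:
step 0: pivot 2 → sign +
step 1: pivot -99/2 → sign −
step 2: pivot -1/11 → sign −
signature = (1, 2, 0)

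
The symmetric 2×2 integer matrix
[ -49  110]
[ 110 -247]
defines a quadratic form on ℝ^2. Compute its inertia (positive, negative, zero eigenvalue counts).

step 0: pivot -49 → sign −
step 1: pivot -3/49 → sign −
signature = (0, 2, 0)

Answer: (0, 2, 0)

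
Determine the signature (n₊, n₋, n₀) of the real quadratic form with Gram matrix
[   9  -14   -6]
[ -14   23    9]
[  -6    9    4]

step 0: pivot 9 → sign +
step 1: pivot 11/9 → sign +
step 2: pivot -1/11 → sign −
signature = (2, 1, 0)

Answer: (2, 1, 0)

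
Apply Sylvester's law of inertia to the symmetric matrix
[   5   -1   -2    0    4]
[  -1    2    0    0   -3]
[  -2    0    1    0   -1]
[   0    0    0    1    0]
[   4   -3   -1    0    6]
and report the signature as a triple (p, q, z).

step 0: pivot 5 → sign +
step 1: pivot 9/5 → sign +
step 2: pivot 1/9 → sign +
step 3: pivot 1 → sign +
step 4: row/col 4 already zero → sign 0
signature = (4, 0, 1)

Answer: (4, 0, 1)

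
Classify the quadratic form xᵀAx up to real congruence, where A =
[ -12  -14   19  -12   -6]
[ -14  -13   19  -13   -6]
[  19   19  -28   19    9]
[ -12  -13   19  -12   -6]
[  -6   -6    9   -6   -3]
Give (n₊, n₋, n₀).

step 0: pivot -12 → sign −
step 1: pivot 10/3 → sign +
step 2: pivot -37/40 → sign −
step 3: pivot 25/37 → sign +
step 4: pivot -3/25 → sign −
signature = (2, 3, 0)

Answer: (2, 3, 0)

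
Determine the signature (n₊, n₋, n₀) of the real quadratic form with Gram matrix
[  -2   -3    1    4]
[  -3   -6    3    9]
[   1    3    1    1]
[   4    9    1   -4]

step 0: pivot -2 → sign −
step 1: pivot -3/2 → sign −
step 2: pivot 3 → sign +
step 3: pivot -2 → sign −
signature = (1, 3, 0)

Answer: (1, 3, 0)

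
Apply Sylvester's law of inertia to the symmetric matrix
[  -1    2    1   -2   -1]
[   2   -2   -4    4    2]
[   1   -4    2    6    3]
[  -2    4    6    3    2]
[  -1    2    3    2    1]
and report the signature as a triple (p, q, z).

Answer: (2, 3, 0)

Derivation:
step 0: pivot -1 → sign −
step 1: pivot 2 → sign +
step 2: pivot 1 → sign +
step 3: pivot -9 → sign −
step 4: pivot -2/9 → sign −
signature = (2, 3, 0)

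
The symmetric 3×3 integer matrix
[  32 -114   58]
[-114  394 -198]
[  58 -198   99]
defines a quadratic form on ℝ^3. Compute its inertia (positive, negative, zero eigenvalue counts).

step 0: pivot 32 → sign +
step 1: pivot -97/8 → sign −
step 2: pivot 1/97 → sign +
signature = (2, 1, 0)

Answer: (2, 1, 0)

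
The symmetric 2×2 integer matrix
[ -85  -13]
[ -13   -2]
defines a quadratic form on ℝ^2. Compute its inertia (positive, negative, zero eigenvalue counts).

step 0: pivot -85 → sign −
step 1: pivot -1/85 → sign −
signature = (0, 2, 0)

Answer: (0, 2, 0)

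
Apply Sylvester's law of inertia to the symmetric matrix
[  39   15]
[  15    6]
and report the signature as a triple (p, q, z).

step 0: pivot 39 → sign +
step 1: pivot 3/13 → sign +
signature = (2, 0, 0)

Answer: (2, 0, 0)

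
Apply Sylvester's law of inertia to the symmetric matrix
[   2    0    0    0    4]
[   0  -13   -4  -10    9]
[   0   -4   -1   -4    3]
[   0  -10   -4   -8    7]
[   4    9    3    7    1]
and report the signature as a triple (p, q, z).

Answer: (2, 3, 0)

Derivation:
step 0: pivot 2 → sign +
step 1: pivot -13 → sign −
step 2: pivot 3/13 → sign +
step 3: pivot -4 → sign −
step 4: pivot -3/4 → sign −
signature = (2, 3, 0)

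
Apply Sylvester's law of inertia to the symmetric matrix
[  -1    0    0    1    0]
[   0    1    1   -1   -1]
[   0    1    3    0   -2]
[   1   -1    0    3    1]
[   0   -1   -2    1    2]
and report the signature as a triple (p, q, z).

Answer: (4, 1, 0)

Derivation:
step 0: pivot -1 → sign −
step 1: pivot 1 → sign +
step 2: pivot 2 → sign +
step 3: pivot 5/2 → sign +
step 4: pivot 2/5 → sign +
signature = (4, 1, 0)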